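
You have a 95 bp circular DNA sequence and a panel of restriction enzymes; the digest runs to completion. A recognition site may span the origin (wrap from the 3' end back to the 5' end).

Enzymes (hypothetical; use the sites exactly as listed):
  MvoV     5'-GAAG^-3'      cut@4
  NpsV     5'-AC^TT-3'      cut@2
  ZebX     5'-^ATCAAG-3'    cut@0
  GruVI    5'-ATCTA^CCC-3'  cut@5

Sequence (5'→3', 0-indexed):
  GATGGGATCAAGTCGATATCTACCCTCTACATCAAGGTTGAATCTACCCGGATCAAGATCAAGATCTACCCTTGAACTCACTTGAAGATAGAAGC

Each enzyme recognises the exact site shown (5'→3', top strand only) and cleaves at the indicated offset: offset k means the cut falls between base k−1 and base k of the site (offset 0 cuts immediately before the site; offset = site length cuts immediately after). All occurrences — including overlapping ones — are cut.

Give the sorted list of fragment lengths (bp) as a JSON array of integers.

Scan for sites:
  MvoV (GAAG, off=4): starts [83, 90] → cuts [87, 94]
  NpsV (ACTT, off=2): starts [79] → cuts [81]
  ZebX (ATCAAG, off=0): starts [6, 30, 51, 57] → cuts [6, 30, 51, 57]
  GruVI (ATCTACCC, off=5): starts [17, 41, 63] → cuts [22, 46, 68]

Pooled cuts: [6, 22, 30, 46, 51, 57, 68, 81, 87, 94]

Fragments:
  6→22: 16 bp
  22→30: 8 bp
  30→46: 16 bp
  46→51: 5 bp
  51→57: 6 bp
  57→68: 11 bp
  68→81: 13 bp
  81→87: 6 bp
  87→94: 7 bp
  94→6 (wrap): 95-94+6 = 7 bp

[5,6,6,7,7,8,11,13,16,16]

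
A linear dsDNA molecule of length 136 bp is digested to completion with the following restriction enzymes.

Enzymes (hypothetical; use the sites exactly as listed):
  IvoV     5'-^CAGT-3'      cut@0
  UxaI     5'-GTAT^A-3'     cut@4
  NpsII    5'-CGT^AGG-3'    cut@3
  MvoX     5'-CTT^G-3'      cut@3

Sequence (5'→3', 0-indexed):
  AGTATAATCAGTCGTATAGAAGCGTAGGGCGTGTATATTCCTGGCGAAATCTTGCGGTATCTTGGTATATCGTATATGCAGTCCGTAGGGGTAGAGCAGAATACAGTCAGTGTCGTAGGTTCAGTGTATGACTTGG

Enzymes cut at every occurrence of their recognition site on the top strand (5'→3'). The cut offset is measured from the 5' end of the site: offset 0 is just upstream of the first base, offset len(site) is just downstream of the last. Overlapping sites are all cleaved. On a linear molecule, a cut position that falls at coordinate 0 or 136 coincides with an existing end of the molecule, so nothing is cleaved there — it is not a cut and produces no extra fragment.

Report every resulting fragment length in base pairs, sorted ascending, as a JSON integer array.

[2,3,3,4,5,5,5,7,8,8,9,9,10,11,13,17,17]

Site scan:
  IvoV CAGT/0: at [8, 78, 103, 107, 121] ⇒ [8, 78, 103, 107, 121]
  UxaI GTATA/4: at [1, 13, 32, 64, 71] ⇒ [5, 17, 36, 68, 75]
  NpsII CGTAGG/3: at [22, 83, 113] ⇒ [25, 86, 116]
  MvoX CTTG/3: at [50, 60, 131] ⇒ [53, 63, 134]

All cut coordinates (distinct, sorted): [5, 8, 17, 25, 36, 53, 63, 68, 75, 78, 86, 103, 107, 116, 121, 134]

Fragment lengths:
  [0,5): 5 bp
  [5,8): 3 bp
  [8,17): 9 bp
  [17,25): 8 bp
  [25,36): 11 bp
  [36,53): 17 bp
  [53,63): 10 bp
  [63,68): 5 bp
  [68,75): 7 bp
  [75,78): 3 bp
  [78,86): 8 bp
  [86,103): 17 bp
  [103,107): 4 bp
  [107,116): 9 bp
  [116,121): 5 bp
  [121,134): 13 bp
  [134,136): 2 bp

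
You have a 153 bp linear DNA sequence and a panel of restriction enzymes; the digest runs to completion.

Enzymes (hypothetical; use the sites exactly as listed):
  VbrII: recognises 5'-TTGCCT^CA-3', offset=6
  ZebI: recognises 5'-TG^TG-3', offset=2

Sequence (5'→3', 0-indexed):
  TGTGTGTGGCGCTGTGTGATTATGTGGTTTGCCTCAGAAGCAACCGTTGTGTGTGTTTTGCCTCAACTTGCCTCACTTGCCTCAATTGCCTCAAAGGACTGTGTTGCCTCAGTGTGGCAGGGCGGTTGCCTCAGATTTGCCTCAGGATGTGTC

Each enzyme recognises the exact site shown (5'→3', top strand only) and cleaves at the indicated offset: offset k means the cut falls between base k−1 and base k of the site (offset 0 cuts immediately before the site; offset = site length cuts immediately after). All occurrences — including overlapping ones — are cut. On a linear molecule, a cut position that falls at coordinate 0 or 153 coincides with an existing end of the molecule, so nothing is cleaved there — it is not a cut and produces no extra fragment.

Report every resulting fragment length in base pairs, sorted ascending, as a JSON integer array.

Scan for sites:
  VbrII (TTGCCTCA, off=6): starts [28, 57, 67, 76, 85, 103, 125, 136] → cuts [34, 63, 73, 82, 91, 109, 131, 142]
  ZebI (TGTG, off=2): starts [0, 2, 4, 12, 14, 22, 47, 49, 51, 99, 112, 147] → cuts [2, 4, 6, 14, 16, 24, 49, 51, 53, 101, 114, 149]

All cut coordinates (distinct, sorted): [2, 4, 6, 14, 16, 24, 34, 49, 51, 53, 63, 73, 82, 91, 101, 109, 114, 131, 142, 149]

Fragment lengths:
  [0,2): 2 bp
  [2,4): 2 bp
  [4,6): 2 bp
  [6,14): 8 bp
  [14,16): 2 bp
  [16,24): 8 bp
  [24,34): 10 bp
  [34,49): 15 bp
  [49,51): 2 bp
  [51,53): 2 bp
  [53,63): 10 bp
  [63,73): 10 bp
  [73,82): 9 bp
  [82,91): 9 bp
  [91,101): 10 bp
  [101,109): 8 bp
  [109,114): 5 bp
  [114,131): 17 bp
  [131,142): 11 bp
  [142,149): 7 bp
  [149,153): 4 bp

[2,2,2,2,2,2,4,5,7,8,8,8,9,9,10,10,10,10,11,15,17]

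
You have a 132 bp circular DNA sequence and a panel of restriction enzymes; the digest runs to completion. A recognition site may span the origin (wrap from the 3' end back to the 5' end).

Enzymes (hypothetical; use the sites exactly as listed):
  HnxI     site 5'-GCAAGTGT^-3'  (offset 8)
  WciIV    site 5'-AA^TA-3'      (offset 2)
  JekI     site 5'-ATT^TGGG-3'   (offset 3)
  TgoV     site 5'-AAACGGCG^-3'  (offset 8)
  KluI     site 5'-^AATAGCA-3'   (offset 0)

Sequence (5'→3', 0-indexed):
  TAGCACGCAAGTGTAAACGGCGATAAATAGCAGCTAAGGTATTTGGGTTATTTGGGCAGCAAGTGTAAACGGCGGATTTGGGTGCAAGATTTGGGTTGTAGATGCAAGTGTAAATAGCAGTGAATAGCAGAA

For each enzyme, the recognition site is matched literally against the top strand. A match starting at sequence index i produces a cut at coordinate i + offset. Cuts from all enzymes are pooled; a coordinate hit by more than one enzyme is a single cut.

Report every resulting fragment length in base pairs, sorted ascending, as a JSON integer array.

Scan for sites:
  HnxI (GCAAGTGT, off=8): starts [6, 58, 103] → cuts [14, 66, 111]
  WciIV (AATA, off=2): starts [25, 112, 122, 130] → cuts [0, 27, 114, 124]
  JekI (ATTTGGG, off=3): starts [40, 49, 75, 88] → cuts [43, 52, 78, 91]
  TgoV (AAACGGCG, off=8): starts [14, 66] → cuts [22, 74]
  KluI (AATAGCA, off=0): starts [25, 112, 122, 130] → cuts [25, 112, 122, 130]

Pooled cuts: [0, 14, 22, 25, 27, 43, 52, 66, 74, 78, 91, 111, 112, 114, 122, 124, 130]

Fragments:
  0→14: 14 bp
  14→22: 8 bp
  22→25: 3 bp
  25→27: 2 bp
  27→43: 16 bp
  43→52: 9 bp
  52→66: 14 bp
  66→74: 8 bp
  74→78: 4 bp
  78→91: 13 bp
  91→111: 20 bp
  111→112: 1 bp
  112→114: 2 bp
  114→122: 8 bp
  122→124: 2 bp
  124→130: 6 bp
  130→0 (wrap): 132-130+0 = 2 bp

[1,2,2,2,2,3,4,6,8,8,8,9,13,14,14,16,20]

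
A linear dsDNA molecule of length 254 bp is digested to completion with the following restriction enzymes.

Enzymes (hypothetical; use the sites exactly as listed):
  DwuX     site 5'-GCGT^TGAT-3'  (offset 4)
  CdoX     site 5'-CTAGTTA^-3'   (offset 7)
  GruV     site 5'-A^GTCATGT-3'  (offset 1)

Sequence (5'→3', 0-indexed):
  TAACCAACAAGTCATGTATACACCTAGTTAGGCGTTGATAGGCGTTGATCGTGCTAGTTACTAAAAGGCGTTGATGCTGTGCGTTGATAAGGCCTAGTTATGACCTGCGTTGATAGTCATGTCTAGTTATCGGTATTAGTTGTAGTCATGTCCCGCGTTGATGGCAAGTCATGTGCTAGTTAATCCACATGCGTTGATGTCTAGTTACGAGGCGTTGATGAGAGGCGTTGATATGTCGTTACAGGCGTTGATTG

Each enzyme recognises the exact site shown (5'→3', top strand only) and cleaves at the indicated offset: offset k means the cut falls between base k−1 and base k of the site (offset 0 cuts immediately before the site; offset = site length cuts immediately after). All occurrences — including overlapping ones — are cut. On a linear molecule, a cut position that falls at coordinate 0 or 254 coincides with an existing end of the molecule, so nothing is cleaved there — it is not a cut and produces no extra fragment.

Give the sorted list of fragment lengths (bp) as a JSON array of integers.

Per-enzyme occurrences:
  DwuX (GCGTTGAT, off=4): starts [31, 41, 67, 80, 106, 154, 190, 211, 224, 244] → cuts [35, 45, 71, 84, 110, 158, 194, 215, 228, 248]
  CdoX (CTAGTTA, off=7): starts [23, 53, 93, 122, 175, 200] → cuts [30, 60, 100, 129, 182, 207]
  GruV (AGTCATGT, off=1): starts [9, 114, 143, 166] → cuts [10, 115, 144, 167]

Pooled cuts: [10, 30, 35, 45, 60, 71, 84, 100, 110, 115, 129, 144, 158, 167, 182, 194, 207, 215, 228, 248]

Fragment lengths:
  [0,10): 10 bp
  [10,30): 20 bp
  [30,35): 5 bp
  [35,45): 10 bp
  [45,60): 15 bp
  [60,71): 11 bp
  [71,84): 13 bp
  [84,100): 16 bp
  [100,110): 10 bp
  [110,115): 5 bp
  [115,129): 14 bp
  [129,144): 15 bp
  [144,158): 14 bp
  [158,167): 9 bp
  [167,182): 15 bp
  [182,194): 12 bp
  [194,207): 13 bp
  [207,215): 8 bp
  [215,228): 13 bp
  [228,248): 20 bp
  [248,254): 6 bp

[5,5,6,8,9,10,10,10,11,12,13,13,13,14,14,15,15,15,16,20,20]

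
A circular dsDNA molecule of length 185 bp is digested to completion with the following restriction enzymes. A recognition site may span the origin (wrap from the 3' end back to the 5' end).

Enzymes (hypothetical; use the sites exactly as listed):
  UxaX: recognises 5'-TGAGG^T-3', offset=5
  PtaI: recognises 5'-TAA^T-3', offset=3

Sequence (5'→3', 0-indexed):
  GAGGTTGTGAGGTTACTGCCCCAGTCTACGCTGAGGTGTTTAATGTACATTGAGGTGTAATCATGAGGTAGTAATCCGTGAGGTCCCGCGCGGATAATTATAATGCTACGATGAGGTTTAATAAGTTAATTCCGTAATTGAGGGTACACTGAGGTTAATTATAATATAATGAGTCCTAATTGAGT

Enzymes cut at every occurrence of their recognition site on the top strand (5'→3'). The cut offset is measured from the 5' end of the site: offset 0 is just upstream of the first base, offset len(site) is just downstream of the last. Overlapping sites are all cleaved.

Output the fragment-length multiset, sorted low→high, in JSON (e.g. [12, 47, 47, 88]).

[4,5,5,5,6,6,6,7,8,8,8,8,9,10,10,12,13,14,17,24]

Scan for sites:
  UxaX TGAGGT/5: at [7, 31, 50, 63, 78, 111, 149, 184] ⇒ [4, 12, 36, 55, 68, 83, 116, 154]
  PtaI TAAT/3: at [40, 57, 71, 94, 100, 118, 126, 134, 155, 161, 166, 176] ⇒ [43, 60, 74, 97, 103, 121, 129, 137, 158, 164, 169, 179]

All cut coordinates (distinct, sorted): [4, 12, 36, 43, 55, 60, 68, 74, 83, 97, 103, 116, 121, 129, 137, 154, 158, 164, 169, 179]

Fragments:
  4→12: 8 bp
  12→36: 24 bp
  36→43: 7 bp
  43→55: 12 bp
  55→60: 5 bp
  60→68: 8 bp
  68→74: 6 bp
  74→83: 9 bp
  83→97: 14 bp
  97→103: 6 bp
  103→116: 13 bp
  116→121: 5 bp
  121→129: 8 bp
  129→137: 8 bp
  137→154: 17 bp
  154→158: 4 bp
  158→164: 6 bp
  164→169: 5 bp
  169→179: 10 bp
  179→4 (wrap): 185-179+4 = 10 bp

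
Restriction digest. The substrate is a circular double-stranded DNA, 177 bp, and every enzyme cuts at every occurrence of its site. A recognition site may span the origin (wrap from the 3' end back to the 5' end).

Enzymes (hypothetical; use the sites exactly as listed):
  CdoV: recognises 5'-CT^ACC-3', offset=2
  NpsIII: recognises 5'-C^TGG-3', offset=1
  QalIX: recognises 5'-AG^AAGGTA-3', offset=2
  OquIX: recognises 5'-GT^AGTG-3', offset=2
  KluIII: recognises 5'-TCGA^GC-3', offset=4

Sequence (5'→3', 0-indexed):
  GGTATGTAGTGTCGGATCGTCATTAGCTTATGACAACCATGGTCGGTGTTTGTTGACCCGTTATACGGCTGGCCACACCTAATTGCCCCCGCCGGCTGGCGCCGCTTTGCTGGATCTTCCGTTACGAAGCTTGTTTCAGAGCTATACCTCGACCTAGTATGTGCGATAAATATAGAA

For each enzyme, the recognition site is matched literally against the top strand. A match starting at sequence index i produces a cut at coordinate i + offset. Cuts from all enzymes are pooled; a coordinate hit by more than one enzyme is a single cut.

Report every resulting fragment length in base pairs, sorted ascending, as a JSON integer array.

[9,14,27,62,65]

Per-enzyme occurrences:
  CdoV (CTACC, off=2): no sites
  NpsIII CTGG/1: at [68, 95, 109] ⇒ [69, 96, 110]
  QalIX AGAAGGTA/2: at [173] ⇒ [175]
  OquIX GTAGTG/2: at [5] ⇒ [7]
  KluIII (TCGAGC, off=4): no sites

All cut coordinates (distinct, sorted): [7, 69, 96, 110, 175]

Fragment lengths:
  7→69: 62 bp
  69→96: 27 bp
  96→110: 14 bp
  110→175: 65 bp
  175→7 (wrap): 177-175+7 = 9 bp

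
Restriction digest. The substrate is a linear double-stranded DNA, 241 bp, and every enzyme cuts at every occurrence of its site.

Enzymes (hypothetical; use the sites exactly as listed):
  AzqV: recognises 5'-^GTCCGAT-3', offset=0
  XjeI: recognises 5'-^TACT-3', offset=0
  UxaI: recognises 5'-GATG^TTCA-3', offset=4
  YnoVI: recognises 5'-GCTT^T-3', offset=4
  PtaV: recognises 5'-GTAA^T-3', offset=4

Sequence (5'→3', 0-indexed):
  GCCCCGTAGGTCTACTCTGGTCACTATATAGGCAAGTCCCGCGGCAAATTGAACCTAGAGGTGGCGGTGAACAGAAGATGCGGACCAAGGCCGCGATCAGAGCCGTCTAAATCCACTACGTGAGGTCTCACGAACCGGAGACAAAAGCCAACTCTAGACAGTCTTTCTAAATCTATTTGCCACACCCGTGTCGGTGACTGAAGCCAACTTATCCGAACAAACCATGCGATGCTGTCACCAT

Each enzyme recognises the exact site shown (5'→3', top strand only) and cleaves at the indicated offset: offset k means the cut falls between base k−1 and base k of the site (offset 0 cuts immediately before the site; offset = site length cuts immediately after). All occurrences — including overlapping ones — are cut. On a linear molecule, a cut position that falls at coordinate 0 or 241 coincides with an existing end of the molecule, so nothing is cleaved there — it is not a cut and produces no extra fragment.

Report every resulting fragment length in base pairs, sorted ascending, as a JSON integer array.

[12,229]

Scan for sites:
  AzqV (GTCCGAT, off=0): no sites
  XjeI TACT/0: at [12] ⇒ [12]
  UxaI (GATGTTCA, off=4): no sites
  YnoVI (GCTTT, off=4): no sites
  PtaV (GTAAT, off=4): no sites

Pooled cuts: [12]

Fragment lengths:
  [0,12): 12 bp
  [12,241): 229 bp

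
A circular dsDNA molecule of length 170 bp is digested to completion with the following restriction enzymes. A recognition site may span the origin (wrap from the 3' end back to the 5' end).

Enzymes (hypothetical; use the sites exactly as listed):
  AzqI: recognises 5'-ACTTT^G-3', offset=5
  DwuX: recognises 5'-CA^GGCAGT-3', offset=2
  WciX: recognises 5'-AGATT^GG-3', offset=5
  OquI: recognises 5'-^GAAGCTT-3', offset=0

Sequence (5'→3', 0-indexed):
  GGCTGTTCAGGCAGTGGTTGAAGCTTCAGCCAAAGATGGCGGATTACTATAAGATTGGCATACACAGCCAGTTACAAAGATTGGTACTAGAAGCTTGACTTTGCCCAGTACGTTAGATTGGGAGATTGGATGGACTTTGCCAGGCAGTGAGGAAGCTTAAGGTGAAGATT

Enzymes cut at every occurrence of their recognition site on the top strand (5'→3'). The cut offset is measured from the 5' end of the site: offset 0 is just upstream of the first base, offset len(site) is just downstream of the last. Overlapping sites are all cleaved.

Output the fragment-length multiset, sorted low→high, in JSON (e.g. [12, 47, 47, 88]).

[4,7,8,9,9,10,11,13,17,19,26,37]

Per-enzyme occurrences:
  AzqI (ACTTTG, off=5): starts [97, 133] → cuts [102, 138]
  DwuX (CAGGCAGT, off=2): starts [7, 140] → cuts [9, 142]
  WciX (AGATTGG, off=5): starts [51, 77, 114, 122, 165] → cuts [0, 56, 82, 119, 127]
  OquI (GAAGCTT, off=0): starts [19, 89, 151] → cuts [19, 89, 151]

Pooled cuts: [0, 9, 19, 56, 82, 89, 102, 119, 127, 138, 142, 151]

Fragment lengths:
  0→9: 9 bp
  9→19: 10 bp
  19→56: 37 bp
  56→82: 26 bp
  82→89: 7 bp
  89→102: 13 bp
  102→119: 17 bp
  119→127: 8 bp
  127→138: 11 bp
  138→142: 4 bp
  142→151: 9 bp
  151→0 (wrap): 170-151+0 = 19 bp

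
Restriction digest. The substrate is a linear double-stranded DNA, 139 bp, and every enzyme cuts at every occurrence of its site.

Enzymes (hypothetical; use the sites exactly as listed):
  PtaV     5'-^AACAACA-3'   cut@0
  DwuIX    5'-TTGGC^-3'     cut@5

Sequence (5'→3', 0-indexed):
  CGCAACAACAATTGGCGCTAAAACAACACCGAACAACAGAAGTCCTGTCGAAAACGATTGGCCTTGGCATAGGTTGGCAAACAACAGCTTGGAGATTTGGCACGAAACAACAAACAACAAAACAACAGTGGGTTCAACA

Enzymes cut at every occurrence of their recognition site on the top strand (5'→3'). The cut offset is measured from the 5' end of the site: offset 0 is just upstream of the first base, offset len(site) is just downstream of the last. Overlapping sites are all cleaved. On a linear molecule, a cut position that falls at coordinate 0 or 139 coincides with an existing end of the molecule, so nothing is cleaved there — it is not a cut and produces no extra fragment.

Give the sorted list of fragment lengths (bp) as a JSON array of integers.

[1,3,4,5,6,7,8,10,10,13,19,22,31]

Scan for sites:
  PtaV AACAACA/0: at [3, 21, 31, 79, 105, 112, 120] ⇒ [3, 21, 31, 79, 105, 112, 120]
  DwuIX TTGGC/5: at [11, 57, 63, 73, 96] ⇒ [16, 62, 68, 78, 101]

Pooled cuts: [3, 16, 21, 31, 62, 68, 78, 79, 101, 105, 112, 120]

Fragment lengths:
  [0,3): 3 bp
  [3,16): 13 bp
  [16,21): 5 bp
  [21,31): 10 bp
  [31,62): 31 bp
  [62,68): 6 bp
  [68,78): 10 bp
  [78,79): 1 bp
  [79,101): 22 bp
  [101,105): 4 bp
  [105,112): 7 bp
  [112,120): 8 bp
  [120,139): 19 bp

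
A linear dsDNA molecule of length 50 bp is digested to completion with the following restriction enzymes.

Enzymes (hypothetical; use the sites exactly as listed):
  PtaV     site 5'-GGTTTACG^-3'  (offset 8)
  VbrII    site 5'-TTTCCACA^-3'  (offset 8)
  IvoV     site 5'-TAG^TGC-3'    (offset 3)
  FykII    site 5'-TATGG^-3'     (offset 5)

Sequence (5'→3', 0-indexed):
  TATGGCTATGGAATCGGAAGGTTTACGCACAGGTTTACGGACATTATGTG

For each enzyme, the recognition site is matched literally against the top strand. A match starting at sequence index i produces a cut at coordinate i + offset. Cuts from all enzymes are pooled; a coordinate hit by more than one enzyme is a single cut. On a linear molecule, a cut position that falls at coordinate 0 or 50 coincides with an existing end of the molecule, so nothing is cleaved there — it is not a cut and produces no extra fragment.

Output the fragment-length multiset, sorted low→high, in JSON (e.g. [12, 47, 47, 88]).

[5,6,11,12,16]

Scan for sites:
  PtaV (GGTTTACG, off=8): starts [19, 31] → cuts [27, 39]
  VbrII (TTTCCACA, off=8): no sites
  IvoV (TAGTGC, off=3): no sites
  FykII (TATGG, off=5): starts [0, 6] → cuts [5, 11]

Pooled cuts: [5, 11, 27, 39]

Fragments:
  [0,5): 5 bp
  [5,11): 6 bp
  [11,27): 16 bp
  [27,39): 12 bp
  [39,50): 11 bp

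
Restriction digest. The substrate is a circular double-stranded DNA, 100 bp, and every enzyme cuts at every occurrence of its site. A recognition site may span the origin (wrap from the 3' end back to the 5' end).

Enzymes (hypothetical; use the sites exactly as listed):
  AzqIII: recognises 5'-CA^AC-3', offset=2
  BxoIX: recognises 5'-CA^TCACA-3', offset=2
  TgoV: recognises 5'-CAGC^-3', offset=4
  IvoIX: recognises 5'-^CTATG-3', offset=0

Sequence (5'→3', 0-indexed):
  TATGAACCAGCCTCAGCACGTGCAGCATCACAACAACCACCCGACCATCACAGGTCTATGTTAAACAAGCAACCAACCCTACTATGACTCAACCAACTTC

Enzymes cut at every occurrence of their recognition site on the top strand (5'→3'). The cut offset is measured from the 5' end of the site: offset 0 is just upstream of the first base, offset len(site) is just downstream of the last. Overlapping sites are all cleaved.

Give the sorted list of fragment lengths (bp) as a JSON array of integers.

Scan for sites:
  AzqIII (CAAC, off=2): starts [30, 33, 69, 73, 89, 93] → cuts [32, 35, 71, 75, 91, 95]
  BxoIX (CATCACA, off=2): starts [25, 45] → cuts [27, 47]
  TgoV (CAGC, off=4): starts [7, 13, 22] → cuts [11, 17, 26]
  IvoIX (CTATG, off=0): starts [55, 81, 99] → cuts [55, 81, 99]

Pooled cuts: [11, 17, 26, 27, 32, 35, 47, 55, 71, 75, 81, 91, 95, 99]

Fragments:
  11→17: 6 bp
  17→26: 9 bp
  26→27: 1 bp
  27→32: 5 bp
  32→35: 3 bp
  35→47: 12 bp
  47→55: 8 bp
  55→71: 16 bp
  71→75: 4 bp
  75→81: 6 bp
  81→91: 10 bp
  91→95: 4 bp
  95→99: 4 bp
  99→11 (wrap): 100-99+11 = 12 bp

[1,3,4,4,4,5,6,6,8,9,10,12,12,16]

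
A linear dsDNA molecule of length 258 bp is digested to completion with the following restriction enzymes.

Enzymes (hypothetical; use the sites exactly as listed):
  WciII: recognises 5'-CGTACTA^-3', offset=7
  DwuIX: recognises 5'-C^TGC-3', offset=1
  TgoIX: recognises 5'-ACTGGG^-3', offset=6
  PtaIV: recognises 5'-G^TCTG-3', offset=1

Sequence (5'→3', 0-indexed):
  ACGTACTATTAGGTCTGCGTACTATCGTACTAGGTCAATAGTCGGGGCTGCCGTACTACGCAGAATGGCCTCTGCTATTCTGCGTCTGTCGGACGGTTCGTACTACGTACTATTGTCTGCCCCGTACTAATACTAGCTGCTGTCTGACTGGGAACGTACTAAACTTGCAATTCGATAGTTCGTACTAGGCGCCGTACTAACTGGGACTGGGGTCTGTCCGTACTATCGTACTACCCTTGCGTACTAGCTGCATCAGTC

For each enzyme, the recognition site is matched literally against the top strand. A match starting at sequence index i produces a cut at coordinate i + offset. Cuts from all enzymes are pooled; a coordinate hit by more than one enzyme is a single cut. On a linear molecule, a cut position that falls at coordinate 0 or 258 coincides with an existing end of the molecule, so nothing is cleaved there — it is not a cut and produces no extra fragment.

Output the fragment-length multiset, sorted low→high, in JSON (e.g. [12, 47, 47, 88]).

[1,2,2,2,3,4,5,5,6,6,7,8,8,8,8,8,9,9,10,10,10,12,12,13,13,14,16,21,26]

Site scan:
  WciII CGTACTA/7: at [1, 17, 25, 51, 98, 105, 122, 154, 180, 192, 218, 226, 239] ⇒ [8, 24, 32, 58, 105, 112, 129, 161, 187, 199, 225, 233, 246]
  DwuIX CTGC/1: at [14, 47, 71, 79, 116, 136, 247] ⇒ [15, 48, 72, 80, 117, 137, 248]
  TgoIX ACTGGG/6: at [146, 199, 205] ⇒ [152, 205, 211]
  PtaIV GTCTG/1: at [12, 83, 114, 141, 211] ⇒ [13, 84, 115, 142, 212]

All cut coordinates (distinct, sorted): [8, 13, 15, 24, 32, 48, 58, 72, 80, 84, 105, 112, 115, 117, 129, 137, 142, 152, 161, 187, 199, 205, 211, 212, 225, 233, 246, 248]

Fragment lengths:
  [0,8): 8 bp
  [8,13): 5 bp
  [13,15): 2 bp
  [15,24): 9 bp
  [24,32): 8 bp
  [32,48): 16 bp
  [48,58): 10 bp
  [58,72): 14 bp
  [72,80): 8 bp
  [80,84): 4 bp
  [84,105): 21 bp
  [105,112): 7 bp
  [112,115): 3 bp
  [115,117): 2 bp
  [117,129): 12 bp
  [129,137): 8 bp
  [137,142): 5 bp
  [142,152): 10 bp
  [152,161): 9 bp
  [161,187): 26 bp
  [187,199): 12 bp
  [199,205): 6 bp
  [205,211): 6 bp
  [211,212): 1 bp
  [212,225): 13 bp
  [225,233): 8 bp
  [233,246): 13 bp
  [246,248): 2 bp
  [248,258): 10 bp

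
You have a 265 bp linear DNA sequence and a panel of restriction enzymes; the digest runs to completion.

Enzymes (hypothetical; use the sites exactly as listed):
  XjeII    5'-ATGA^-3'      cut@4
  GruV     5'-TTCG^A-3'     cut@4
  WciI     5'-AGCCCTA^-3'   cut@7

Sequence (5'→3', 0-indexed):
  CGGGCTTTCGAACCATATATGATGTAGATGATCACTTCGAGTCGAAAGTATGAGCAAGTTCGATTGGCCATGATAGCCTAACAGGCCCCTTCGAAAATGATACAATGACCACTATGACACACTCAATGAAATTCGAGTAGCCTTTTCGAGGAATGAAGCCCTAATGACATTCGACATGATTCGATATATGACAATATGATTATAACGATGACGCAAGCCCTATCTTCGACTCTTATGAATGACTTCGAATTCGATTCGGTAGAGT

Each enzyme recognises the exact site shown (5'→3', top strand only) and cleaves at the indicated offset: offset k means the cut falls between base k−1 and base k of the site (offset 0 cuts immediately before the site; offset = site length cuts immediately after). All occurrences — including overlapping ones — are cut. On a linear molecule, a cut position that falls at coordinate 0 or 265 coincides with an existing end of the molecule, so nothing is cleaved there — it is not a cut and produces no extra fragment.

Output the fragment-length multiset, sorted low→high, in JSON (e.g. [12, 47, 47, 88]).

Per-enzyme occurrences:
  XjeII (ATGA, off=4): starts [18, 27, 49, 69, 96, 104, 113, 125, 152, 163, 175, 187, 195, 207, 234, 238] → cuts [22, 31, 53, 73, 100, 108, 117, 129, 156, 167, 179, 191, 199, 211, 238, 242]
  GruV (TTCGA, off=4): starts [6, 35, 58, 89, 131, 144, 169, 179, 224, 243, 249] → cuts [10, 39, 62, 93, 135, 148, 173, 183, 228, 247, 253]
  WciI (AGCCCTA, off=7): starts [156, 215] → cuts [163, 222]

Pooled cuts: [10, 22, 31, 39, 53, 62, 73, 93, 100, 108, 117, 129, 135, 148, 156, 163, 167, 173, 179, 183, 191, 199, 211, 222, 228, 238, 242, 247, 253]

Fragment lengths:
  [0,10): 10 bp
  [10,22): 12 bp
  [22,31): 9 bp
  [31,39): 8 bp
  [39,53): 14 bp
  [53,62): 9 bp
  [62,73): 11 bp
  [73,93): 20 bp
  [93,100): 7 bp
  [100,108): 8 bp
  [108,117): 9 bp
  [117,129): 12 bp
  [129,135): 6 bp
  [135,148): 13 bp
  [148,156): 8 bp
  [156,163): 7 bp
  [163,167): 4 bp
  [167,173): 6 bp
  [173,179): 6 bp
  [179,183): 4 bp
  [183,191): 8 bp
  [191,199): 8 bp
  [199,211): 12 bp
  [211,222): 11 bp
  [222,228): 6 bp
  [228,238): 10 bp
  [238,242): 4 bp
  [242,247): 5 bp
  [247,253): 6 bp
  [253,265): 12 bp

[4,4,4,5,6,6,6,6,6,7,7,8,8,8,8,8,9,9,9,10,10,11,11,12,12,12,12,13,14,20]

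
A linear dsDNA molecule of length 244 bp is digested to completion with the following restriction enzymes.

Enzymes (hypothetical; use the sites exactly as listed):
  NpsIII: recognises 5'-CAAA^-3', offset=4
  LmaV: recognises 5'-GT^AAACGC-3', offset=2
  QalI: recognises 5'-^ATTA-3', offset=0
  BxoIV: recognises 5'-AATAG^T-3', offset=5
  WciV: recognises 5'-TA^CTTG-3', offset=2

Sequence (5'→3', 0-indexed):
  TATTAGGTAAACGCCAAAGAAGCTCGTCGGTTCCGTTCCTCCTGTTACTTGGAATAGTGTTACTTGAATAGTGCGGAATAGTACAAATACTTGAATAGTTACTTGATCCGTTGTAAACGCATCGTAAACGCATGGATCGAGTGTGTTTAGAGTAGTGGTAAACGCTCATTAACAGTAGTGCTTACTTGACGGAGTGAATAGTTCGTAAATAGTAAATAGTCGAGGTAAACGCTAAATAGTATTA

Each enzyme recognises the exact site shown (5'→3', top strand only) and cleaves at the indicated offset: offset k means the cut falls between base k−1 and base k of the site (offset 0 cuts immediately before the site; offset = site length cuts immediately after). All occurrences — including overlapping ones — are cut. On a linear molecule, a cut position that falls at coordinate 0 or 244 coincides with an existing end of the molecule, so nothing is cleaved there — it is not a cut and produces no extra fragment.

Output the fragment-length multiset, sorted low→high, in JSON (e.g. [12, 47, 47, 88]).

[1,1,2,3,4,5,6,7,7,7,8,9,9,10,10,10,11,11,13,13,17,17,29,34]

Site scan:
  NpsIII CAAA/4: at [14, 83] ⇒ [18, 87]
  LmaV GTAAACGC/2: at [6, 112, 123, 157, 224] ⇒ [8, 114, 125, 159, 226]
  QalI ATTA/0: at [1, 167, 240] ⇒ [1, 167, 240]
  BxoIV AATAGT/5: at [52, 66, 76, 93, 196, 207, 214, 234] ⇒ [57, 71, 81, 98, 201, 212, 219, 239]
  WciV TACTTG/2: at [45, 60, 87, 99, 182] ⇒ [47, 62, 89, 101, 184]

Pooled cuts: [1, 8, 18, 47, 57, 62, 71, 81, 87, 89, 98, 101, 114, 125, 159, 167, 184, 201, 212, 219, 226, 239, 240]

Fragments:
  [0,1): 1 bp
  [1,8): 7 bp
  [8,18): 10 bp
  [18,47): 29 bp
  [47,57): 10 bp
  [57,62): 5 bp
  [62,71): 9 bp
  [71,81): 10 bp
  [81,87): 6 bp
  [87,89): 2 bp
  [89,98): 9 bp
  [98,101): 3 bp
  [101,114): 13 bp
  [114,125): 11 bp
  [125,159): 34 bp
  [159,167): 8 bp
  [167,184): 17 bp
  [184,201): 17 bp
  [201,212): 11 bp
  [212,219): 7 bp
  [219,226): 7 bp
  [226,239): 13 bp
  [239,240): 1 bp
  [240,244): 4 bp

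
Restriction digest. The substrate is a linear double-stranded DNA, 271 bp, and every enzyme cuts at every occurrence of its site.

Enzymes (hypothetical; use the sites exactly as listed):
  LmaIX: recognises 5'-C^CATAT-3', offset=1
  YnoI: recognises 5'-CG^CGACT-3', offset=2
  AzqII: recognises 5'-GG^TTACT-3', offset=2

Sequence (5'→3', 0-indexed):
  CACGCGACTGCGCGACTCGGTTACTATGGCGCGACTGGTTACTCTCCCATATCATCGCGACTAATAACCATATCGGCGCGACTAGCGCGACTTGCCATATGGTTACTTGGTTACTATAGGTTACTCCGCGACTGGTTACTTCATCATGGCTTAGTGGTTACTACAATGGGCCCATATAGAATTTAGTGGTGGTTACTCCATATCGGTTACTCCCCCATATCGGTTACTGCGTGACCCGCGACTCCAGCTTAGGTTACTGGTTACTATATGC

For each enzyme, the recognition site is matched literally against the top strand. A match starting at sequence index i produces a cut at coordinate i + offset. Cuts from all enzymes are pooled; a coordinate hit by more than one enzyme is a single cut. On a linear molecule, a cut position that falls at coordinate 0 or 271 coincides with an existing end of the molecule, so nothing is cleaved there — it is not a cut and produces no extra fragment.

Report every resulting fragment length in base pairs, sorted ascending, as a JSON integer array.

[4,6,7,7,7,7,8,8,8,8,8,8,8,9,9,9,10,10,10,11,11,11,15,15,15,20,22]

Per-enzyme occurrences:
  LmaIX CCATAT/1: at [46, 67, 94, 171, 197, 214] ⇒ [47, 68, 95, 172, 198, 215]
  YnoI CGCGACT/2: at [2, 10, 29, 55, 76, 85, 126, 236] ⇒ [4, 12, 31, 57, 78, 87, 128, 238]
  AzqII GGTTACT/2: at [18, 36, 100, 108, 118, 133, 155, 190, 204, 221, 251, 258] ⇒ [20, 38, 102, 110, 120, 135, 157, 192, 206, 223, 253, 260]

All cut coordinates (distinct, sorted): [4, 12, 20, 31, 38, 47, 57, 68, 78, 87, 95, 102, 110, 120, 128, 135, 157, 172, 192, 198, 206, 215, 223, 238, 253, 260]

Fragment lengths:
  [0,4): 4 bp
  [4,12): 8 bp
  [12,20): 8 bp
  [20,31): 11 bp
  [31,38): 7 bp
  [38,47): 9 bp
  [47,57): 10 bp
  [57,68): 11 bp
  [68,78): 10 bp
  [78,87): 9 bp
  [87,95): 8 bp
  [95,102): 7 bp
  [102,110): 8 bp
  [110,120): 10 bp
  [120,128): 8 bp
  [128,135): 7 bp
  [135,157): 22 bp
  [157,172): 15 bp
  [172,192): 20 bp
  [192,198): 6 bp
  [198,206): 8 bp
  [206,215): 9 bp
  [215,223): 8 bp
  [223,238): 15 bp
  [238,253): 15 bp
  [253,260): 7 bp
  [260,271): 11 bp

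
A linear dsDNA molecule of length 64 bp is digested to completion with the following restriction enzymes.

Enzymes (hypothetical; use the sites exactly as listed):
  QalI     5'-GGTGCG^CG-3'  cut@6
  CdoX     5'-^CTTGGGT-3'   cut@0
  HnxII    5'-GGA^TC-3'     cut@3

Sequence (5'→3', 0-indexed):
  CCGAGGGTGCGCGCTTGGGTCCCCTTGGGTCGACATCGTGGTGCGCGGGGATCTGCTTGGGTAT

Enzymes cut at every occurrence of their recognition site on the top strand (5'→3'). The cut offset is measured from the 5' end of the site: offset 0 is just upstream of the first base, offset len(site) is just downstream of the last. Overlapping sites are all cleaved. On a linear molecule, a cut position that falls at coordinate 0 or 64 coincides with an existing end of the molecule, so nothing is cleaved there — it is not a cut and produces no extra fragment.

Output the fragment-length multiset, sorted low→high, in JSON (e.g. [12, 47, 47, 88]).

Per-enzyme occurrences:
  QalI GGTGCGCG/6: at [5, 39] ⇒ [11, 45]
  CdoX CTTGGGT/0: at [13, 23, 55] ⇒ [13, 23, 55]
  HnxII GGATC/3: at [48] ⇒ [51]

All cut coordinates (distinct, sorted): [11, 13, 23, 45, 51, 55]

Fragment lengths:
  [0,11): 11 bp
  [11,13): 2 bp
  [13,23): 10 bp
  [23,45): 22 bp
  [45,51): 6 bp
  [51,55): 4 bp
  [55,64): 9 bp

[2,4,6,9,10,11,22]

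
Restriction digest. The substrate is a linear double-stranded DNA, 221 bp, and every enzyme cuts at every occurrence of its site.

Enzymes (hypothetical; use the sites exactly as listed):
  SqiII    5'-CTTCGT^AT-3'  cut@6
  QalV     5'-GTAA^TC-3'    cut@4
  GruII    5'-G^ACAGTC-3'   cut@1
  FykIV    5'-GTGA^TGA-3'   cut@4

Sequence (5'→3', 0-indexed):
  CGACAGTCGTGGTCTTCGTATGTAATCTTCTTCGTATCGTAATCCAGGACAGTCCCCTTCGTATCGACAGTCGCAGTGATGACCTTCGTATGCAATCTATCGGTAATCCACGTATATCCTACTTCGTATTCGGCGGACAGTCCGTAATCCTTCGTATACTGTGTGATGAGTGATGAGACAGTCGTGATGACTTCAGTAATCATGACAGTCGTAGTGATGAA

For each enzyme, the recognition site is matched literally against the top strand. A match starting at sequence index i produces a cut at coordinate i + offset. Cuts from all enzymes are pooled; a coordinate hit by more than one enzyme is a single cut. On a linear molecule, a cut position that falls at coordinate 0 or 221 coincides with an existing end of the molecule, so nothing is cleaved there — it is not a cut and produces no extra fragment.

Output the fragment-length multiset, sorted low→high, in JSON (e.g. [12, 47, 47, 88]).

[2,4,4,4,5,6,6,7,7,8,9,10,10,10,11,11,12,13,13,14,17,17,21]

Per-enzyme occurrences:
  SqiII (CTTCGTAT, off=6): starts [13, 29, 56, 83, 121, 149] → cuts [19, 35, 62, 89, 127, 155]
  QalV (GTAATC, off=4): starts [21, 38, 102, 143, 195] → cuts [25, 42, 106, 147, 199]
  GruII (GACAGTC, off=1): starts [1, 47, 65, 135, 176, 203] → cuts [2, 48, 66, 136, 177, 204]
  FykIV (GTGATGA, off=4): starts [75, 162, 169, 183, 213] → cuts [79, 166, 173, 187, 217]

Pooled cuts: [2, 19, 25, 35, 42, 48, 62, 66, 79, 89, 106, 127, 136, 147, 155, 166, 173, 177, 187, 199, 204, 217]

Fragments:
  [0,2): 2 bp
  [2,19): 17 bp
  [19,25): 6 bp
  [25,35): 10 bp
  [35,42): 7 bp
  [42,48): 6 bp
  [48,62): 14 bp
  [62,66): 4 bp
  [66,79): 13 bp
  [79,89): 10 bp
  [89,106): 17 bp
  [106,127): 21 bp
  [127,136): 9 bp
  [136,147): 11 bp
  [147,155): 8 bp
  [155,166): 11 bp
  [166,173): 7 bp
  [173,177): 4 bp
  [177,187): 10 bp
  [187,199): 12 bp
  [199,204): 5 bp
  [204,217): 13 bp
  [217,221): 4 bp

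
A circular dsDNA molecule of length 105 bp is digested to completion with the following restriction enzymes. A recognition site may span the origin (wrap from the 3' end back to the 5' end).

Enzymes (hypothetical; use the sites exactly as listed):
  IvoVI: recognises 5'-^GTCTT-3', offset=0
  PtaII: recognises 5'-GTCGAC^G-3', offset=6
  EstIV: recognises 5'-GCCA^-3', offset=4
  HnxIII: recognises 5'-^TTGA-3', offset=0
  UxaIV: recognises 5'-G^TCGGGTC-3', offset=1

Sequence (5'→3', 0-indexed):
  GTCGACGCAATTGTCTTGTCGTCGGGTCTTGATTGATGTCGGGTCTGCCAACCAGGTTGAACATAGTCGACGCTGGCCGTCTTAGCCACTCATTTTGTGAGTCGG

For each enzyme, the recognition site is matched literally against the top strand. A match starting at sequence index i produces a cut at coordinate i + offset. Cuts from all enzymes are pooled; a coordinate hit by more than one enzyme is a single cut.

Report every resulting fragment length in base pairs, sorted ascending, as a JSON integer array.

Site scan:
  IvoVI (GTCTT, off=0): starts [12, 25, 78] → cuts [12, 25, 78]
  PtaII (GTCGACG, off=6): starts [0, 65] → cuts [6, 71]
  EstIV (GCCA, off=4): starts [46, 84] → cuts [50, 88]
  HnxIII (TTGA, off=0): starts [28, 32, 56] → cuts [28, 32, 56]
  UxaIV (GTCGGGTC, off=1): starts [20, 37, 100] → cuts [21, 38, 101]

Pooled cuts: [6, 12, 21, 25, 28, 32, 38, 50, 56, 71, 78, 88, 101]

Fragments:
  6→12: 6 bp
  12→21: 9 bp
  21→25: 4 bp
  25→28: 3 bp
  28→32: 4 bp
  32→38: 6 bp
  38→50: 12 bp
  50→56: 6 bp
  56→71: 15 bp
  71→78: 7 bp
  78→88: 10 bp
  88→101: 13 bp
  101→6 (wrap): 105-101+6 = 10 bp

[3,4,4,6,6,6,7,9,10,10,12,13,15]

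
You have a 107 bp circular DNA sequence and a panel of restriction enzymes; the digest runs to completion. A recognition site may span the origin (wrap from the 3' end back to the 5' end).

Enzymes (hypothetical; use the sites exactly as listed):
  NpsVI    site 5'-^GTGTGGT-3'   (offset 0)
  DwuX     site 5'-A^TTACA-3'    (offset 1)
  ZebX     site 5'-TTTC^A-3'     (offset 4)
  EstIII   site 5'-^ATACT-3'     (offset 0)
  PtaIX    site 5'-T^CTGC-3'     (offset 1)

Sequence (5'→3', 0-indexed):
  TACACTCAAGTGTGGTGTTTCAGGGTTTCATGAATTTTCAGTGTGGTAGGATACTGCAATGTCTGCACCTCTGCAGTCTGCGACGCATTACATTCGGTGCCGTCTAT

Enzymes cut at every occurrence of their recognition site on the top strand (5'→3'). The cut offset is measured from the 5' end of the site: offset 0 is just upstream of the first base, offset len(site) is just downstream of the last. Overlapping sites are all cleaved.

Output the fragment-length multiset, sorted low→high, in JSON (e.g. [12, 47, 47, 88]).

[1,7,8,8,10,10,10,10,12,12,19]

Scan for sites:
  NpsVI GTGTGGT/0: at [9, 40] ⇒ [9, 40]
  DwuX ATTACA/1: at [86, 105] ⇒ [87, 106]
  ZebX TTTCA/4: at [17, 25, 35] ⇒ [21, 29, 39]
  EstIII ATACT/0: at [50] ⇒ [50]
  PtaIX TCTGC/1: at [61, 69, 76] ⇒ [62, 70, 77]

All cut coordinates (distinct, sorted): [9, 21, 29, 39, 40, 50, 62, 70, 77, 87, 106]

Fragment lengths:
  9→21: 12 bp
  21→29: 8 bp
  29→39: 10 bp
  39→40: 1 bp
  40→50: 10 bp
  50→62: 12 bp
  62→70: 8 bp
  70→77: 7 bp
  77→87: 10 bp
  87→106: 19 bp
  106→9 (wrap): 107-106+9 = 10 bp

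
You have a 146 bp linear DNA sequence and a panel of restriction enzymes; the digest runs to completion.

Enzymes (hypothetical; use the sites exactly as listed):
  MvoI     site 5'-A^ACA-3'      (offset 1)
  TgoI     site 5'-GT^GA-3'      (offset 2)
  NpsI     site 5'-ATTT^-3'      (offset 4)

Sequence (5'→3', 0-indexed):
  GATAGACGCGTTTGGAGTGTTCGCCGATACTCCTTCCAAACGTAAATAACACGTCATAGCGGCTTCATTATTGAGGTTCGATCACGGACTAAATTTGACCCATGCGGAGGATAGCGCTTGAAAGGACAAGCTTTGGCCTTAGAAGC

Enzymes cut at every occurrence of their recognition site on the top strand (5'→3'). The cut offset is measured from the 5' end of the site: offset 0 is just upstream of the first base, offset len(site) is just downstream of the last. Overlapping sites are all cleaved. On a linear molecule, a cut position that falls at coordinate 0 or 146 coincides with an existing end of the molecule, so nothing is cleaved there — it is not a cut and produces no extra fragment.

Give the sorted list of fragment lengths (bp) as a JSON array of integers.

[48,48,50]

Per-enzyme occurrences:
  MvoI AACA/1: at [47] ⇒ [48]
  TgoI (GTGA, off=2): no sites
  NpsI ATTT/4: at [92] ⇒ [96]

All cut coordinates (distinct, sorted): [48, 96]

Fragments:
  [0,48): 48 bp
  [48,96): 48 bp
  [96,146): 50 bp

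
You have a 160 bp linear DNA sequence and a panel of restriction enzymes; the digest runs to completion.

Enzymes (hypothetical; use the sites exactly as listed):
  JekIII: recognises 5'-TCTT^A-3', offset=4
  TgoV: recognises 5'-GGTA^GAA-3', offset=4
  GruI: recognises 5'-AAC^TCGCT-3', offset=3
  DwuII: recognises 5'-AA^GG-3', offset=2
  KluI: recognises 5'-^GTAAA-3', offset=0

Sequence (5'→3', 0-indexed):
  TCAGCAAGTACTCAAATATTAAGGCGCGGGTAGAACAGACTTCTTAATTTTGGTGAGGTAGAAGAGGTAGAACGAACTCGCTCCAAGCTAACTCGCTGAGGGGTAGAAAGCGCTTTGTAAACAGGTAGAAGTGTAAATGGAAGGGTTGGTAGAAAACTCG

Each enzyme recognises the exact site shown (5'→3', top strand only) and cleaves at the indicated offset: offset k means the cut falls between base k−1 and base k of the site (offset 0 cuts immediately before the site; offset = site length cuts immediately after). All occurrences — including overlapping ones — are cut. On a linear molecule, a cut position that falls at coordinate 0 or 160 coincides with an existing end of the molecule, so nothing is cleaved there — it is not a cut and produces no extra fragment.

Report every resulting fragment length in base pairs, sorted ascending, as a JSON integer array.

[5,8,9,9,9,10,10,11,11,13,13,15,15,22]

Site scan:
  JekIII TCTTA/4: at [41] ⇒ [45]
  TgoV GGTAGAA/4: at [28, 56, 65, 101, 123, 147] ⇒ [32, 60, 69, 105, 127, 151]
  GruI AACTCGCT/3: at [74, 89] ⇒ [77, 92]
  DwuII AAGG/2: at [20, 140] ⇒ [22, 142]
  KluI GTAAA/0: at [116, 132] ⇒ [116, 132]

Pooled cuts: [22, 32, 45, 60, 69, 77, 92, 105, 116, 127, 132, 142, 151]

Fragments:
  [0,22): 22 bp
  [22,32): 10 bp
  [32,45): 13 bp
  [45,60): 15 bp
  [60,69): 9 bp
  [69,77): 8 bp
  [77,92): 15 bp
  [92,105): 13 bp
  [105,116): 11 bp
  [116,127): 11 bp
  [127,132): 5 bp
  [132,142): 10 bp
  [142,151): 9 bp
  [151,160): 9 bp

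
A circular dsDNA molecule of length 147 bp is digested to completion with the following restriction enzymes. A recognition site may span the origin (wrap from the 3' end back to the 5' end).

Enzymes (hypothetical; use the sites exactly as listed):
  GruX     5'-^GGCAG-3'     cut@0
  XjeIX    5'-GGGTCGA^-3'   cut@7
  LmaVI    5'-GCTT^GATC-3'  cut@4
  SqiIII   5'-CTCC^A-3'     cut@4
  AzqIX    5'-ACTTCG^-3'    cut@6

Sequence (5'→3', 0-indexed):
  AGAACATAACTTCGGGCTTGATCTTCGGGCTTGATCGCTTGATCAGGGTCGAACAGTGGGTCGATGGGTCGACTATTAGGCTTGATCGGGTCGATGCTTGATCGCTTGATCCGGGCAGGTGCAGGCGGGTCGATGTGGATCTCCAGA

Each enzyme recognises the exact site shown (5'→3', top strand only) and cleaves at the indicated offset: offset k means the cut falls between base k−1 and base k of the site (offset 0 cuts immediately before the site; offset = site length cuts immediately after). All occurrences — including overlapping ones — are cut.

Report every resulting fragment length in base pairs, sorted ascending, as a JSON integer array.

[5,5,6,8,8,8,11,11,11,12,12,13,17,20]

Site scan:
  GruX GGCAG/0: at [113] ⇒ [113]
  XjeIX GGGTCGA/7: at [45, 57, 65, 87, 126] ⇒ [52, 64, 72, 94, 133]
  LmaVI GCTTGATC/4: at [15, 28, 36, 79, 95, 103] ⇒ [19, 32, 40, 83, 99, 107]
  SqiIII CTCCA/4: at [140] ⇒ [144]
  AzqIX ACTTCG/6: at [8] ⇒ [14]

All cut coordinates (distinct, sorted): [14, 19, 32, 40, 52, 64, 72, 83, 94, 99, 107, 113, 133, 144]

Fragments:
  14→19: 5 bp
  19→32: 13 bp
  32→40: 8 bp
  40→52: 12 bp
  52→64: 12 bp
  64→72: 8 bp
  72→83: 11 bp
  83→94: 11 bp
  94→99: 5 bp
  99→107: 8 bp
  107→113: 6 bp
  113→133: 20 bp
  133→144: 11 bp
  144→14 (wrap): 147-144+14 = 17 bp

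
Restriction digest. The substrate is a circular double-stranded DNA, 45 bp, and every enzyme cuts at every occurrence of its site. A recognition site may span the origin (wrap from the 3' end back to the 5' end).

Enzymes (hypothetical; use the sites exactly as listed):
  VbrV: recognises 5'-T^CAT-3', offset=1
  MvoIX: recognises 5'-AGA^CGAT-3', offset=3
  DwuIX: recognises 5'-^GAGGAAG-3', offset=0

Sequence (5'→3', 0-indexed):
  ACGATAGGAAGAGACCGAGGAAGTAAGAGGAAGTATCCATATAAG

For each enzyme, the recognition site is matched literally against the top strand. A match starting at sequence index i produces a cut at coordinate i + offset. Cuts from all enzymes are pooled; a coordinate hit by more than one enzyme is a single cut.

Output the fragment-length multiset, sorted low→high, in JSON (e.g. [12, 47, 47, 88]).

Per-enzyme occurrences:
  VbrV (TCAT, off=1): no sites
  MvoIX AGACGAT/3: at [43] ⇒ [1]
  DwuIX GAGGAAG/0: at [16, 26] ⇒ [16, 26]

All cut coordinates (distinct, sorted): [1, 16, 26]

Fragment lengths:
  1→16: 15 bp
  16→26: 10 bp
  26→1 (wrap): 45-26+1 = 20 bp

[10,15,20]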